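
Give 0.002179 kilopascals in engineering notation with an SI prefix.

= 2.179 pascals; mantissa already in [1, 1000).

2.179 pascals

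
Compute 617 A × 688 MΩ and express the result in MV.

424496 MV

617 × 688e6 = 424496e6 V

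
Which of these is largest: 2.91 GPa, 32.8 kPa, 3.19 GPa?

3.19 GPa

2.91 GPa = 2910000000 Pa
32.8 kPa = 32800 Pa
3.19 GPa = 3190000000 Pa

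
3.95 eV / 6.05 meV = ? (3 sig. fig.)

(3.95) / (6.05e-3) = 0.6529e3

653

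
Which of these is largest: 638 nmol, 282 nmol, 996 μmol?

996 μmol

638 nmol = 0.000000638 mol
282 nmol = 0.000000282 mol
996 μmol = 0.000996 mol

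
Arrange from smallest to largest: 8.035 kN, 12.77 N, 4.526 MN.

8.035 kN = 8035 N
12.77 N = 12.77 N
4.526 MN = 4526000 N

12.77 N < 8.035 kN < 4.526 MN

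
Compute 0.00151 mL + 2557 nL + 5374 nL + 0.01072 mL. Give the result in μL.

In μL:
  0.00151 mL = 0.00151 × 10^3 μL = 1.51
  2557 nL = 2557 × 10^-3 μL = 2.557
  5374 nL = 5374 × 10^-3 μL = 5.374
  0.01072 mL = 0.01072 × 10^3 μL = 10.72
Sum: 1.51 + 2.557 + 5.374 + 10.72 = 20.161

20.161 μL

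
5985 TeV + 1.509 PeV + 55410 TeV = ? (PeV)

In PeV:
  5985 TeV = 5985e-3 PeV = 5.985
  1.509 PeV → 1.509
  55410 TeV = 55410e-3 PeV = 55.41
Sum: 5.985 + 1.509 + 55.41 = 62.904

62.904 PeV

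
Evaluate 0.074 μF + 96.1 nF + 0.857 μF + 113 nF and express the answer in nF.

In nF:
  0.074 μF = 0.074 × 10³ nF = 74
  96.1 nF → 96.1
  0.857 μF = 0.857 × 10³ nF = 857
  113 nF → 113
Sum: 74 + 96.1 + 857 + 113 = 1140.1

1140.1 nF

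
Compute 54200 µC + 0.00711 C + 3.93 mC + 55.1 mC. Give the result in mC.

In mC:
  54200 µC = 54200 × 10^-3 mC = 54.2
  0.00711 C = 0.00711 × 10^3 mC = 7.11
  3.93 mC → 3.93
  55.1 mC → 55.1
Sum: 54.2 + 7.11 + 3.93 + 55.1 = 120.34

120.34 mC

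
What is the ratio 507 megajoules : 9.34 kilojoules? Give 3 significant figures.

(507 × 10⁶) / (9.34 × 10³) = 54.28 × 10³

54300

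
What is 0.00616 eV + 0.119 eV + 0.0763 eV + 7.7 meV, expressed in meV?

209.16 meV

In meV:
  0.00616 eV = 0.00616 × 10^3 meV = 6.16
  0.119 eV = 0.119 × 10^3 meV = 119
  0.0763 eV = 0.0763 × 10^3 meV = 76.3
  7.7 meV → 7.7
Sum: 6.16 + 119 + 76.3 + 7.7 = 209.16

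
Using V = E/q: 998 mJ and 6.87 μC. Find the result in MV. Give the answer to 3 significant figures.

(998e-3) / (6.87e-6) = 145.27e3 V

0.145 MV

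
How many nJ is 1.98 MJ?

mega = 10⁶, nano = 10⁻⁹; factor is 10¹⁵.
1.98 × 10¹⁵ = 1980000000000000

1980000000000000 nJ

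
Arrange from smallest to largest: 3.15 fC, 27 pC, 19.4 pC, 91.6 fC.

3.15 fC < 91.6 fC < 19.4 pC < 27 pC

3.15 fC = 0.00000000000000315 C
27 pC = 0.000000000027 C
19.4 pC = 0.0000000000194 C
91.6 fC = 0.0000000000000916 C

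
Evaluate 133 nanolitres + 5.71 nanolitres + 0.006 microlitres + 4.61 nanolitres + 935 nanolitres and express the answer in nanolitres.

In nanolitres:
  133 nanolitres → 133
  5.71 nanolitres → 5.71
  0.006 microlitres = 0.006e3 nanolitres = 6
  4.61 nanolitres → 4.61
  935 nanolitres → 935
Sum: 133 + 5.71 + 6 + 4.61 + 935 = 1084.32

1084.32 nanolitres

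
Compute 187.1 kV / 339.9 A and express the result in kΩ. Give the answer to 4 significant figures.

0.5505 kΩ

(187.1 × 10³) / (339.9) = 0.550456 × 10³ Ω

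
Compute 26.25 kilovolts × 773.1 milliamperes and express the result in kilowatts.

26.25 × 10^3 × 773.1 × 10^-3 = 20293.875 W

20.293875 kilowatts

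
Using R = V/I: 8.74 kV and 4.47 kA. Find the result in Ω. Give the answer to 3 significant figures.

(8.74e3) / (4.47e3) = 1.9553 Ω

1.96 Ω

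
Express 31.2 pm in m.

pico = 1e-12, (no prefix) = 1e0; factor is 1e-12.
31.2 × 1e-12 = 0.0000000000312

0.0000000000312 m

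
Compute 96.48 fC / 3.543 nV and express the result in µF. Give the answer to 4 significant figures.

(96.48e-15) / (3.543e-9) = 27.2312e-6 F

27.23 µF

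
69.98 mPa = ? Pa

milli = 1e-3, (no prefix) = 1e0; factor is 1e-3.
69.98 × 1e-3 = 0.06998

0.06998 Pa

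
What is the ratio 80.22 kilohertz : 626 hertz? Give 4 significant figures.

(80.22 × 10^3) / (626) = 0.12815 × 10^3

128.1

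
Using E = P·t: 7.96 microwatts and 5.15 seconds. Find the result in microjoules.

40.994 microjoules

7.96e-6 × 5.15 = 40.994e-6 J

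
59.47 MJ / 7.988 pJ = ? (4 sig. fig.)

(59.47 × 10⁶) / (7.988 × 10⁻¹²) = 7.4449 × 10¹⁸

7445000000000000000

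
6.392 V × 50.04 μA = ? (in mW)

6.392 × 50.04 × 10⁻⁶ = 319.85568 × 10⁻⁶ W

0.31985568 mW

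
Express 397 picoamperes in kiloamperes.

pico = 1e-12, kilo = 1e3; factor is 1e-15.
397 × 1e-15 = 0.000000000000397

0.000000000000397 kiloamperes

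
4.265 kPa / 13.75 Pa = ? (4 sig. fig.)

310.2

(4.265 × 10^3) / (13.75) = 0.31018 × 10^3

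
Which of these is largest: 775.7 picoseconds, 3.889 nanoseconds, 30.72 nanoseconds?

775.7 picoseconds = 0.0000000007757 seconds
3.889 nanoseconds = 0.000000003889 seconds
30.72 nanoseconds = 0.00000003072 seconds

30.72 nanoseconds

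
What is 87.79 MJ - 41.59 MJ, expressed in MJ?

In MJ:
  87.79 MJ → 87.79
  41.59 MJ → 41.59
Difference: 87.79 - 41.59 = 46.2

46.2 MJ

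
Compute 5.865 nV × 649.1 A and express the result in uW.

5.865e-9 × 649.1 = 3806.9715e-9 W

3.8069715 uW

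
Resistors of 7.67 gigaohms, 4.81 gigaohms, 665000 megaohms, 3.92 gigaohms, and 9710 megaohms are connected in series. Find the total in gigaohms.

In gigaohms:
  7.67 gigaohms → 7.67
  4.81 gigaohms → 4.81
  665000 megaohms = 665000e-3 gigaohms = 665
  3.92 gigaohms → 3.92
  9710 megaohms = 9710e-3 gigaohms = 9.71
Sum: 7.67 + 4.81 + 665 + 3.92 + 9.71 = 691.11

691.11 gigaohms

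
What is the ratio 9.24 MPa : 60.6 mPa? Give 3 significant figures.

(9.24 × 10^6) / (60.6 × 10^-3) = 0.1525 × 10^9

152000000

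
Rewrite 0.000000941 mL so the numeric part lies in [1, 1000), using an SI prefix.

941 pL

= 941 × 10⁻¹² L; 10⁻¹² is pico.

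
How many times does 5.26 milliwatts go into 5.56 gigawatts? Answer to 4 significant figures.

1057000000000

(5.56 × 10⁹) / (5.26 × 10⁻³) = 1.057 × 10¹²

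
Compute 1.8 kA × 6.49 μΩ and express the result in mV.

1.8 × 10³ × 6.49 × 10⁻⁶ = 11.682 × 10⁻³ V

11.682 mV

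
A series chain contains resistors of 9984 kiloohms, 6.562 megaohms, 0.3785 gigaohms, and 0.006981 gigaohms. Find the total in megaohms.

402.027 megaohms

In megaohms:
  9984 kiloohms = 9984 × 10⁻³ megaohms = 9.984
  6.562 megaohms → 6.562
  0.3785 gigaohms = 0.3785 × 10³ megaohms = 378.5
  0.006981 gigaohms = 0.006981 × 10³ megaohms = 6.981
Sum: 9.984 + 6.562 + 378.5 + 6.981 = 402.027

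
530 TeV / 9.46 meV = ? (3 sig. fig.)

(530e12) / (9.46e-3) = 56.03e15

56000000000000000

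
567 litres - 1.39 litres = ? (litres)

In litres:
  567 litres → 567
  1.39 litres → 1.39
Difference: 567 - 1.39 = 565.61

565.61 litres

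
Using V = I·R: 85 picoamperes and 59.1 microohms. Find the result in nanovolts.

85 × 10^-12 × 59.1 × 10^-6 = 5023.5 × 10^-18 V

0.0000050235 nanovolts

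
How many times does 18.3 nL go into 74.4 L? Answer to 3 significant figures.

4070000000

(74.4) / (18.3 × 10⁻⁹) = 4.066 × 10⁹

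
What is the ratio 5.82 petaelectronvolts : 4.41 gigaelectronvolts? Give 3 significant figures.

(5.82e15) / (4.41e9) = 1.32e6

1320000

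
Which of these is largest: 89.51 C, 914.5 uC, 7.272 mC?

89.51 C

89.51 C = 89.51 C
914.5 uC = 0.0009145 C
7.272 mC = 0.007272 C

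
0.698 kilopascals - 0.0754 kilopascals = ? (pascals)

In pascals:
  0.698 kilopascals = 0.698 × 10³ pascals = 698
  0.0754 kilopascals = 0.0754 × 10³ pascals = 75.4
Difference: 698 - 75.4 = 622.6

622.6 pascals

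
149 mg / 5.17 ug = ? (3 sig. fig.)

(149e-3) / (5.17e-6) = 28.82e3

28800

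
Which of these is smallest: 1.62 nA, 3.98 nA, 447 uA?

1.62 nA

1.62 nA = 0.00000000162 A
3.98 nA = 0.00000000398 A
447 uA = 0.000447 A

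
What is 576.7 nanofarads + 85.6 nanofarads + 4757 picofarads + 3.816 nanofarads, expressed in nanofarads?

In nanofarads:
  576.7 nanofarads → 576.7
  85.6 nanofarads → 85.6
  4757 picofarads = 4757e-3 nanofarads = 4.757
  3.816 nanofarads → 3.816
Sum: 576.7 + 85.6 + 4.757 + 3.816 = 670.873

670.873 nanofarads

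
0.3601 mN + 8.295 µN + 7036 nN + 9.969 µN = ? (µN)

385.4 µN

In µN:
  0.3601 mN = 0.3601 × 10^3 µN = 360.1
  8.295 µN → 8.295
  7036 nN = 7036 × 10^-3 µN = 7.036
  9.969 µN → 9.969
Sum: 360.1 + 8.295 + 7.036 + 9.969 = 385.4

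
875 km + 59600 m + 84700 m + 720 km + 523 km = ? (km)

2262.3 km

In km:
  875 km → 875
  59600 m = 59600 × 10^-3 km = 59.6
  84700 m = 84700 × 10^-3 km = 84.7
  720 km → 720
  523 km → 523
Sum: 875 + 59.6 + 84.7 + 720 + 523 = 2262.3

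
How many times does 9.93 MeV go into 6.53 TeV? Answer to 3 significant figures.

658000

(6.53e12) / (9.93e6) = 0.6576e6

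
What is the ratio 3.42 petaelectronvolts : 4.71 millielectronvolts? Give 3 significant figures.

726000000000000000

(3.42 × 10^15) / (4.71 × 10^-3) = 0.7261 × 10^18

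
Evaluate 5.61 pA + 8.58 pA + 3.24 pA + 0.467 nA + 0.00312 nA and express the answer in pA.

In pA:
  5.61 pA → 5.61
  8.58 pA → 8.58
  3.24 pA → 3.24
  0.467 nA = 0.467 × 10³ pA = 467
  0.00312 nA = 0.00312 × 10³ pA = 3.12
Sum: 5.61 + 8.58 + 3.24 + 467 + 3.12 = 487.55

487.55 pA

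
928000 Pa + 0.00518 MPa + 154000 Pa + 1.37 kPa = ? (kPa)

In kPa:
  928000 Pa = 928000 × 10⁻³ kPa = 928
  0.00518 MPa = 0.00518 × 10³ kPa = 5.18
  154000 Pa = 154000 × 10⁻³ kPa = 154
  1.37 kPa → 1.37
Sum: 928 + 5.18 + 154 + 1.37 = 1088.55

1088.55 kPa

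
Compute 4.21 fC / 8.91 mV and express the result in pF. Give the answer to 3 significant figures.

0.473 pF

(4.21e-15) / (8.91e-3) = 0.4725e-12 F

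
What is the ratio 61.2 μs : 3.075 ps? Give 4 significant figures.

19900000

(61.2e-6) / (3.075e-12) = 19.902e6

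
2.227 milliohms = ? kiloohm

milli = 10⁻³, kilo = 10³; factor is 10⁻⁶.
2.227 × 10⁻⁶ = 0.000002227

0.000002227 kiloohms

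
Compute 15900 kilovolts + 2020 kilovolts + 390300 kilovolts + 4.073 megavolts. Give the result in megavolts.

412.293 megavolts

In megavolts:
  15900 kilovolts = 15900 × 10⁻³ megavolts = 15.9
  2020 kilovolts = 2020 × 10⁻³ megavolts = 2.02
  390300 kilovolts = 390300 × 10⁻³ megavolts = 390.3
  4.073 megavolts → 4.073
Sum: 15.9 + 2.02 + 390.3 + 4.073 = 412.293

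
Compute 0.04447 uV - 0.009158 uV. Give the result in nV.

In nV:
  0.04447 uV = 0.04447 × 10³ nV = 44.47
  0.009158 uV = 0.009158 × 10³ nV = 9.158
Difference: 44.47 - 9.158 = 35.312

35.312 nV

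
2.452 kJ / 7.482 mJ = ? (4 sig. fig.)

(2.452 × 10^3) / (7.482 × 10^-3) = 0.32772 × 10^6

327700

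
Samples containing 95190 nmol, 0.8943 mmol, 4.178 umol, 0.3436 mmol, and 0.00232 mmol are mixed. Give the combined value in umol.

1339.588 umol

In umol:
  95190 nmol = 95190e-3 umol = 95.19
  0.8943 mmol = 0.8943e3 umol = 894.3
  4.178 umol → 4.178
  0.3436 mmol = 0.3436e3 umol = 343.6
  0.00232 mmol = 0.00232e3 umol = 2.32
Sum: 95.19 + 894.3 + 4.178 + 343.6 + 2.32 = 1339.588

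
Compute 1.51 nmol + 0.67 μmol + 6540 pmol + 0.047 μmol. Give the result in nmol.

In nmol:
  1.51 nmol → 1.51
  0.67 μmol = 0.67 × 10^3 nmol = 670
  6540 pmol = 6540 × 10^-3 nmol = 6.54
  0.047 μmol = 0.047 × 10^3 nmol = 47
Sum: 1.51 + 670 + 6.54 + 47 = 725.05

725.05 nmol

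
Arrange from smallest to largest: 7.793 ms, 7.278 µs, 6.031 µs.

7.793 ms = 0.007793 s
7.278 µs = 0.000007278 s
6.031 µs = 0.000006031 s

6.031 µs < 7.278 µs < 7.793 ms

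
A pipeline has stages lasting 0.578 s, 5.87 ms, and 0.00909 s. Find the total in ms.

In ms:
  0.578 s = 0.578 × 10³ ms = 578
  5.87 ms → 5.87
  0.00909 s = 0.00909 × 10³ ms = 9.09
Sum: 578 + 5.87 + 9.09 = 592.96

592.96 ms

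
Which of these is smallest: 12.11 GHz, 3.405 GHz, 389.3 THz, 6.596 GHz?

3.405 GHz

12.11 GHz = 12110000000 Hz
3.405 GHz = 3405000000 Hz
389.3 THz = 389300000000000 Hz
6.596 GHz = 6596000000 Hz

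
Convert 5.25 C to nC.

5250000000 nC

(no prefix) = 1e0, nano = 1e-9; factor is 1e9.
5.25 × 1e9 = 5250000000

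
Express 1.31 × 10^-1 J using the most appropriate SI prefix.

131 mJ

= 131 × 10^-3 J; 10^-3 is milli.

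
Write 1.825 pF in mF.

0.000000001825 mF

pico = 10^-12, milli = 10^-3; factor is 10^-9.
1.825 × 10^-9 = 0.000000001825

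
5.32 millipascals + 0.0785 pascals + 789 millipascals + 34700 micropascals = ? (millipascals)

In millipascals:
  5.32 millipascals → 5.32
  0.0785 pascals = 0.0785 × 10³ millipascals = 78.5
  789 millipascals → 789
  34700 micropascals = 34700 × 10⁻³ millipascals = 34.7
Sum: 5.32 + 78.5 + 789 + 34.7 = 907.52

907.52 millipascals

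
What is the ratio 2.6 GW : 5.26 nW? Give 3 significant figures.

(2.6e9) / (5.26e-9) = 0.4943e18

494000000000000000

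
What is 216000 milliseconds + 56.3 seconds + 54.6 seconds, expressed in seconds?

326.9 seconds

In seconds:
  216000 milliseconds = 216000 × 10⁻³ seconds = 216
  56.3 seconds → 56.3
  54.6 seconds → 54.6
Sum: 216 + 56.3 + 54.6 = 326.9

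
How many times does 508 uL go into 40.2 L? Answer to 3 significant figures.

(40.2) / (508 × 10^-6) = 0.07913 × 10^6

79100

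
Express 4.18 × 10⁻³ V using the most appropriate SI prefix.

4.18 mV

= 4.18 × 10⁻³ V; 10⁻³ is milli.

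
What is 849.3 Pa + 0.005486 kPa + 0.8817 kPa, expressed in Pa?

In Pa:
  849.3 Pa → 849.3
  0.005486 kPa = 0.005486 × 10^3 Pa = 5.486
  0.8817 kPa = 0.8817 × 10^3 Pa = 881.7
Sum: 849.3 + 5.486 + 881.7 = 1736.486

1736.486 Pa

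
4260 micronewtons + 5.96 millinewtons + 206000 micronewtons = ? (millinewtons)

In millinewtons:
  4260 micronewtons = 4260e-3 millinewtons = 4.26
  5.96 millinewtons → 5.96
  206000 micronewtons = 206000e-3 millinewtons = 206
Sum: 4.26 + 5.96 + 206 = 216.22

216.22 millinewtons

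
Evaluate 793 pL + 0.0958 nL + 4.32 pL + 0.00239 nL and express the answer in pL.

In pL:
  793 pL → 793
  0.0958 nL = 0.0958e3 pL = 95.8
  4.32 pL → 4.32
  0.00239 nL = 0.00239e3 pL = 2.39
Sum: 793 + 95.8 + 4.32 + 2.39 = 895.51

895.51 pL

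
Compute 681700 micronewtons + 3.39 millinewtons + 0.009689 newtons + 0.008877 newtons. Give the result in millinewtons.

703.656 millinewtons

In millinewtons:
  681700 micronewtons = 681700e-3 millinewtons = 681.7
  3.39 millinewtons → 3.39
  0.009689 newtons = 0.009689e3 millinewtons = 9.689
  0.008877 newtons = 0.008877e3 millinewtons = 8.877
Sum: 681.7 + 3.39 + 9.689 + 8.877 = 703.656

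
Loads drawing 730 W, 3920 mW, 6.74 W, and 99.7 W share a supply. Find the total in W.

In W:
  730 W → 730
  3920 mW = 3920 × 10^-3 W = 3.92
  6.74 W → 6.74
  99.7 W → 99.7
Sum: 730 + 3.92 + 6.74 + 99.7 = 840.36

840.36 W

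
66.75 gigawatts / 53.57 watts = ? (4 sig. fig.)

1246000000

(66.75e9) / (53.57) = 1.246e9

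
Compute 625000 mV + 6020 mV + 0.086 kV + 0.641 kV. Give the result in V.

In V:
  625000 mV = 625000e-3 V = 625
  6020 mV = 6020e-3 V = 6.02
  0.086 kV = 0.086e3 V = 86
  0.641 kV = 0.641e3 V = 641
Sum: 625 + 6.02 + 86 + 641 = 1358.02

1358.02 V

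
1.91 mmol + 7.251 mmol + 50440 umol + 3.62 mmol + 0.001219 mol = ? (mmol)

64.44 mmol

In mmol:
  1.91 mmol → 1.91
  7.251 mmol → 7.251
  50440 umol = 50440 × 10^-3 mmol = 50.44
  3.62 mmol → 3.62
  0.001219 mol = 0.001219 × 10^3 mmol = 1.219
Sum: 1.91 + 7.251 + 50.44 + 3.62 + 1.219 = 64.44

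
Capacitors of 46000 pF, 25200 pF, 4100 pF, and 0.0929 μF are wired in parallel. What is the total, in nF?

In nF:
  46000 pF = 46000e-3 nF = 46
  25200 pF = 25200e-3 nF = 25.2
  4100 pF = 4100e-3 nF = 4.1
  0.0929 μF = 0.0929e3 nF = 92.9
Sum: 46 + 25.2 + 4.1 + 92.9 = 168.2

168.2 nF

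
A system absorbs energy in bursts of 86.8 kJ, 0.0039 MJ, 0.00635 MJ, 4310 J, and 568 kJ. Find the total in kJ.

669.36 kJ

In kJ:
  86.8 kJ → 86.8
  0.0039 MJ = 0.0039 × 10³ kJ = 3.9
  0.00635 MJ = 0.00635 × 10³ kJ = 6.35
  4310 J = 4310 × 10⁻³ kJ = 4.31
  568 kJ → 568
Sum: 86.8 + 3.9 + 6.35 + 4.31 + 568 = 669.36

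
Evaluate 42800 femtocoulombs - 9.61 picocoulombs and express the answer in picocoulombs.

In picocoulombs:
  42800 femtocoulombs = 42800 × 10⁻³ picocoulombs = 42.8
  9.61 picocoulombs → 9.61
Difference: 42.8 - 9.61 = 33.19

33.19 picocoulombs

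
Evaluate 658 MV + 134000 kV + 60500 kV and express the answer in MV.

In MV:
  658 MV → 658
  134000 kV = 134000 × 10^-3 MV = 134
  60500 kV = 60500 × 10^-3 MV = 60.5
Sum: 658 + 134 + 60.5 = 852.5

852.5 MV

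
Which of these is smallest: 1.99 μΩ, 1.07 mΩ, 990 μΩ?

1.99 μΩ = 0.00000199 Ω
1.07 mΩ = 0.00107 Ω
990 μΩ = 0.00099 Ω

1.99 μΩ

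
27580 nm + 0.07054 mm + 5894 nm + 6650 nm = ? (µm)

110.664 µm

In µm:
  27580 nm = 27580 × 10^-3 µm = 27.58
  0.07054 mm = 0.07054 × 10^3 µm = 70.54
  5894 nm = 5894 × 10^-3 µm = 5.894
  6650 nm = 6650 × 10^-3 µm = 6.65
Sum: 27.58 + 70.54 + 5.894 + 6.65 = 110.664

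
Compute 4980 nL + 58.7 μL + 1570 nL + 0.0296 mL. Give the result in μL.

94.85 μL

In μL:
  4980 nL = 4980 × 10^-3 μL = 4.98
  58.7 μL → 58.7
  1570 nL = 1570 × 10^-3 μL = 1.57
  0.0296 mL = 0.0296 × 10^3 μL = 29.6
Sum: 4.98 + 58.7 + 1.57 + 29.6 = 94.85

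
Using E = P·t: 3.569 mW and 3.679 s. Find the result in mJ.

3.569 × 10⁻³ × 3.679 = 13.130351 × 10⁻³ J

13.130351 mJ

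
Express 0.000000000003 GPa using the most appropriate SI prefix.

3 mPa

= 3 × 10⁻³ Pa; 10⁻³ is milli.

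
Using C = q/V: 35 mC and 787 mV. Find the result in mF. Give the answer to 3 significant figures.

(35 × 10^-3) / (787 × 10^-3) = 0.044473 F

44.5 mF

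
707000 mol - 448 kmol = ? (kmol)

259 kmol

In kmol:
  707000 mol = 707000e-3 kmol = 707
  448 kmol → 448
Difference: 707 - 448 = 259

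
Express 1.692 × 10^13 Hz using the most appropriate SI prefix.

16.92 THz

= 16.92 × 10^12 Hz; 10^12 is tera.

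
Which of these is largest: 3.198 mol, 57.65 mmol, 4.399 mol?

4.399 mol

3.198 mol = 3.198 mol
57.65 mmol = 0.05765 mol
4.399 mol = 4.399 mol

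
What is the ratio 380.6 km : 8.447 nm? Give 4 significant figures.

(380.6 × 10³) / (8.447 × 10⁻⁹) = 45.057 × 10¹²

45060000000000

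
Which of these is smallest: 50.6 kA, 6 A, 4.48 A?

50.6 kA = 50600 A
6 A = 6 A
4.48 A = 4.48 A

4.48 A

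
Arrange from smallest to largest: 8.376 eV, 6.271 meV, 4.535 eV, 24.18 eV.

8.376 eV = 8.376 eV
6.271 meV = 0.006271 eV
4.535 eV = 4.535 eV
24.18 eV = 24.18 eV

6.271 meV < 4.535 eV < 8.376 eV < 24.18 eV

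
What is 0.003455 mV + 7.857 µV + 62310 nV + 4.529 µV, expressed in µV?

78.151 µV

In µV:
  0.003455 mV = 0.003455 × 10^3 µV = 3.455
  7.857 µV → 7.857
  62310 nV = 62310 × 10^-3 µV = 62.31
  4.529 µV → 4.529
Sum: 3.455 + 7.857 + 62.31 + 4.529 = 78.151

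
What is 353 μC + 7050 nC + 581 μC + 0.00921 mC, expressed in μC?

In μC:
  353 μC → 353
  7050 nC = 7050 × 10⁻³ μC = 7.05
  581 μC → 581
  0.00921 mC = 0.00921 × 10³ μC = 9.21
Sum: 353 + 7.05 + 581 + 9.21 = 950.26

950.26 μC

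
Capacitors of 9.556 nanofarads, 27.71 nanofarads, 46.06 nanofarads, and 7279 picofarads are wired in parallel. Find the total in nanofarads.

In nanofarads:
  9.556 nanofarads → 9.556
  27.71 nanofarads → 27.71
  46.06 nanofarads → 46.06
  7279 picofarads = 7279e-3 nanofarads = 7.279
Sum: 9.556 + 27.71 + 46.06 + 7.279 = 90.605

90.605 nanofarads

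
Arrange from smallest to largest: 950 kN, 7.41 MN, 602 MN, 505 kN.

950 kN = 950000 N
7.41 MN = 7410000 N
602 MN = 602000000 N
505 kN = 505000 N

505 kN < 950 kN < 7.41 MN < 602 MN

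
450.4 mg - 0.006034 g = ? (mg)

444.366 mg

In mg:
  450.4 mg → 450.4
  0.006034 g = 0.006034 × 10³ mg = 6.034
Difference: 450.4 - 6.034 = 444.366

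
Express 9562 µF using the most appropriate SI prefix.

= 9.562 × 10^-3 F; 10^-3 is milli.

9.562 mF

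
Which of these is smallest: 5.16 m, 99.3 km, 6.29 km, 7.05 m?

5.16 m

5.16 m = 5.16 m
99.3 km = 99300 m
6.29 km = 6290 m
7.05 m = 7.05 m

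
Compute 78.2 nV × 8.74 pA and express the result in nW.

78.2 × 10⁻⁹ × 8.74 × 10⁻¹² = 683.468 × 10⁻²¹ W

0.000000000683468 nW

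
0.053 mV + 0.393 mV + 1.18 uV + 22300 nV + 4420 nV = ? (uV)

473.9 uV

In uV:
  0.053 mV = 0.053 × 10³ uV = 53
  0.393 mV = 0.393 × 10³ uV = 393
  1.18 uV → 1.18
  22300 nV = 22300 × 10⁻³ uV = 22.3
  4420 nV = 4420 × 10⁻³ uV = 4.42
Sum: 53 + 393 + 1.18 + 22.3 + 4.42 = 473.9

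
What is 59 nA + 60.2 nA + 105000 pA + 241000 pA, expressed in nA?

465.2 nA

In nA:
  59 nA → 59
  60.2 nA → 60.2
  105000 pA = 105000 × 10^-3 nA = 105
  241000 pA = 241000 × 10^-3 nA = 241
Sum: 59 + 60.2 + 105 + 241 = 465.2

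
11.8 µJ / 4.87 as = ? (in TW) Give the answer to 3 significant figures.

2.42 TW

(11.8 × 10^-6) / (4.87 × 10^-18) = 2.423 × 10^12 W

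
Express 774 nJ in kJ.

0.000000000774 kJ

nano = 1e-9, kilo = 1e3; factor is 1e-12.
774 × 1e-12 = 0.000000000774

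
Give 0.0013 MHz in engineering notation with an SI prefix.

1.3 kHz

= 1.3 × 10³ Hz; 10³ is kilo.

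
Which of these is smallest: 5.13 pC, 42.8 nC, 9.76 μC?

5.13 pC

5.13 pC = 0.00000000000513 C
42.8 nC = 0.0000000428 C
9.76 μC = 0.00000976 C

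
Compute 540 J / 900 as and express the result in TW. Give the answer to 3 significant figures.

600000 TW

(540) / (900 × 10^-18) = 0.6 × 10^18 W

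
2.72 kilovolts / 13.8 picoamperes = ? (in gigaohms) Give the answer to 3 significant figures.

(2.72 × 10^3) / (13.8 × 10^-12) = 0.1971 × 10^15 Ω

197000 gigaohms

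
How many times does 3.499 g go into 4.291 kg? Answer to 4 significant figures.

1226

(4.291e3) / (3.499) = 1.2264e3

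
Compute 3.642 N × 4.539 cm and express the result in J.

3.642 × 4.539e-2 = 16.531038e-2 J

0.16531038 J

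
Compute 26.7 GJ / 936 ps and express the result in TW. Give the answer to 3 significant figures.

28500000 TW

(26.7 × 10⁹) / (936 × 10⁻¹²) = 0.028526 × 10²¹ W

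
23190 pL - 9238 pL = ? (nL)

13.952 nL

In nL:
  23190 pL = 23190 × 10⁻³ nL = 23.19
  9238 pL = 9238 × 10⁻³ nL = 9.238
Difference: 23.19 - 9.238 = 13.952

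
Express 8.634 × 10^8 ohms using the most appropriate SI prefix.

863.4 megaohms

= 863.4 × 10^6 ohms; 10^6 is mega.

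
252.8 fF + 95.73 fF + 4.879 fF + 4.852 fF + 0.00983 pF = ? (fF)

In fF:
  252.8 fF → 252.8
  95.73 fF → 95.73
  4.879 fF → 4.879
  4.852 fF → 4.852
  0.00983 pF = 0.00983 × 10³ fF = 9.83
Sum: 252.8 + 95.73 + 4.879 + 4.852 + 9.83 = 368.091

368.091 fF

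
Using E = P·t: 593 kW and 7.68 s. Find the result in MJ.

4.55424 MJ

593 × 10³ × 7.68 = 4554.24 × 10³ J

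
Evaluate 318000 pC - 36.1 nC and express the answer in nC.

281.9 nC

In nC:
  318000 pC = 318000 × 10⁻³ nC = 318
  36.1 nC → 36.1
Difference: 318 - 36.1 = 281.9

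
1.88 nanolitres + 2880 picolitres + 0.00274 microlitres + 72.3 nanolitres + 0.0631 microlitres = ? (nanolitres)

In nanolitres:
  1.88 nanolitres → 1.88
  2880 picolitres = 2880 × 10⁻³ nanolitres = 2.88
  0.00274 microlitres = 0.00274 × 10³ nanolitres = 2.74
  72.3 nanolitres → 72.3
  0.0631 microlitres = 0.0631 × 10³ nanolitres = 63.1
Sum: 1.88 + 2.88 + 2.74 + 72.3 + 63.1 = 142.9

142.9 nanolitres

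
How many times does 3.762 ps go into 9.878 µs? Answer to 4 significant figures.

(9.878 × 10⁻⁶) / (3.762 × 10⁻¹²) = 2.6257 × 10⁶

2626000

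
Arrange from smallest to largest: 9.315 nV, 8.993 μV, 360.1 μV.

9.315 nV < 8.993 μV < 360.1 μV

9.315 nV = 0.000000009315 V
8.993 μV = 0.000008993 V
360.1 μV = 0.0003601 V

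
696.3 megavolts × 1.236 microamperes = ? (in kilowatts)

0.8606268 kilowatts

696.3 × 10⁶ × 1.236 × 10⁻⁶ = 860.6268 W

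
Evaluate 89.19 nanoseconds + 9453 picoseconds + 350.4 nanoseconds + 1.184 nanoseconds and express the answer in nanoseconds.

450.227 nanoseconds

In nanoseconds:
  89.19 nanoseconds → 89.19
  9453 picoseconds = 9453 × 10⁻³ nanoseconds = 9.453
  350.4 nanoseconds → 350.4
  1.184 nanoseconds → 1.184
Sum: 89.19 + 9.453 + 350.4 + 1.184 = 450.227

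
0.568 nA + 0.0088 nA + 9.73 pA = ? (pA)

In pA:
  0.568 nA = 0.568 × 10^3 pA = 568
  0.0088 nA = 0.0088 × 10^3 pA = 8.8
  9.73 pA → 9.73
Sum: 568 + 8.8 + 9.73 = 586.53

586.53 pA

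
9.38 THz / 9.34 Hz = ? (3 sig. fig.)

(9.38 × 10^12) / (9.34) = 1.004 × 10^12

1000000000000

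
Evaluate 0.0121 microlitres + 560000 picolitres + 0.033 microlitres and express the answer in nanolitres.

605.1 nanolitres

In nanolitres:
  0.0121 microlitres = 0.0121e3 nanolitres = 12.1
  560000 picolitres = 560000e-3 nanolitres = 560
  0.033 microlitres = 0.033e3 nanolitres = 33
Sum: 12.1 + 560 + 33 = 605.1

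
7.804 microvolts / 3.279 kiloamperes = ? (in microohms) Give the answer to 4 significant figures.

(7.804 × 10⁻⁶) / (3.279 × 10³) = 2.37999 × 10⁻⁹ Ω

0.002380 microohms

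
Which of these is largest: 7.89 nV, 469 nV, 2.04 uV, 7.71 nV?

2.04 uV

7.89 nV = 0.00000000789 V
469 nV = 0.000000469 V
2.04 uV = 0.00000204 V
7.71 nV = 0.00000000771 V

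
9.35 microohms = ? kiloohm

0.00000000935 kiloohms

micro = 10^-6, kilo = 10^3; factor is 10^-9.
9.35 × 10^-9 = 0.00000000935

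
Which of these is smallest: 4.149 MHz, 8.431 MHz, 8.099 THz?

4.149 MHz = 4149000 Hz
8.431 MHz = 8431000 Hz
8.099 THz = 8099000000000 Hz

4.149 MHz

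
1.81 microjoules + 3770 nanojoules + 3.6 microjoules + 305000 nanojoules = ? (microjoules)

In microjoules:
  1.81 microjoules → 1.81
  3770 nanojoules = 3770 × 10^-3 microjoules = 3.77
  3.6 microjoules → 3.6
  305000 nanojoules = 305000 × 10^-3 microjoules = 305
Sum: 1.81 + 3.77 + 3.6 + 305 = 314.18

314.18 microjoules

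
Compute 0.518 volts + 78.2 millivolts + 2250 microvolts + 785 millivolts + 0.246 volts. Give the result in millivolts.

In millivolts:
  0.518 volts = 0.518e3 millivolts = 518
  78.2 millivolts → 78.2
  2250 microvolts = 2250e-3 millivolts = 2.25
  785 millivolts → 785
  0.246 volts = 0.246e3 millivolts = 246
Sum: 518 + 78.2 + 2.25 + 785 + 246 = 1629.45

1629.45 millivolts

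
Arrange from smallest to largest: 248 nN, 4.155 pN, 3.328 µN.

4.155 pN < 248 nN < 3.328 µN

248 nN = 0.000000248 N
4.155 pN = 0.000000000004155 N
3.328 µN = 0.000003328 N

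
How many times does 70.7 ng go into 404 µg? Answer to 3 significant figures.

(404 × 10⁻⁶) / (70.7 × 10⁻⁹) = 5.714 × 10³

5710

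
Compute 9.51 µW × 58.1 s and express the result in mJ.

9.51e-6 × 58.1 = 552.531e-6 J

0.552531 mJ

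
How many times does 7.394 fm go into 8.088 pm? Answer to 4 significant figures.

(8.088e-12) / (7.394e-15) = 1.0939e3

1094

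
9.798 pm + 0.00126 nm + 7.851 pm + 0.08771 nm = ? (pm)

106.619 pm

In pm:
  9.798 pm → 9.798
  0.00126 nm = 0.00126 × 10^3 pm = 1.26
  7.851 pm → 7.851
  0.08771 nm = 0.08771 × 10^3 pm = 87.71
Sum: 9.798 + 1.26 + 7.851 + 87.71 = 106.619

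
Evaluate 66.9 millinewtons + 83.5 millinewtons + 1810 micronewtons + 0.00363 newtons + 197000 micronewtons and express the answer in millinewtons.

352.84 millinewtons

In millinewtons:
  66.9 millinewtons → 66.9
  83.5 millinewtons → 83.5
  1810 micronewtons = 1810e-3 millinewtons = 1.81
  0.00363 newtons = 0.00363e3 millinewtons = 3.63
  197000 micronewtons = 197000e-3 millinewtons = 197
Sum: 66.9 + 83.5 + 1.81 + 3.63 + 197 = 352.84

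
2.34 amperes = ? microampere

2340000 microamperes

(no prefix) = 10^0, micro = 10^-6; factor is 10^6.
2.34 × 10^6 = 2340000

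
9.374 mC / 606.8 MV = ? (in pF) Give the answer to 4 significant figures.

(9.374e-3) / (606.8e6) = 0.0154483e-9 F

15.45 pF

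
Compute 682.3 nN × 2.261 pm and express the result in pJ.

0.0000015426803 pJ

682.3 × 10^-9 × 2.261 × 10^-12 = 1542.6803 × 10^-21 J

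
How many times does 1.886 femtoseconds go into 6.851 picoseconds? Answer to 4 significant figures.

(6.851 × 10⁻¹²) / (1.886 × 10⁻¹⁵) = 3.6326 × 10³

3633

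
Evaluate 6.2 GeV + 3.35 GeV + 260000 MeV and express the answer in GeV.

269.55 GeV

In GeV:
  6.2 GeV → 6.2
  3.35 GeV → 3.35
  260000 MeV = 260000 × 10⁻³ GeV = 260
Sum: 6.2 + 3.35 + 260 = 269.55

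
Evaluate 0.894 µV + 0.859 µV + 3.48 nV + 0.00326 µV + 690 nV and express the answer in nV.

2449.74 nV

In nV:
  0.894 µV = 0.894 × 10³ nV = 894
  0.859 µV = 0.859 × 10³ nV = 859
  3.48 nV → 3.48
  0.00326 µV = 0.00326 × 10³ nV = 3.26
  690 nV → 690
Sum: 894 + 859 + 3.48 + 3.26 + 690 = 2449.74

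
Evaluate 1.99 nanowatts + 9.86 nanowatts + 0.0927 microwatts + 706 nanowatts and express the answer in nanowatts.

810.55 nanowatts

In nanowatts:
  1.99 nanowatts → 1.99
  9.86 nanowatts → 9.86
  0.0927 microwatts = 0.0927 × 10³ nanowatts = 92.7
  706 nanowatts → 706
Sum: 1.99 + 9.86 + 92.7 + 706 = 810.55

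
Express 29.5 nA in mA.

nano = 10^-9, milli = 10^-3; factor is 10^-6.
29.5 × 10^-6 = 0.0000295

0.0000295 mA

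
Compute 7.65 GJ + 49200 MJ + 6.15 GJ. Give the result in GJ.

In GJ:
  7.65 GJ → 7.65
  49200 MJ = 49200 × 10⁻³ GJ = 49.2
  6.15 GJ → 6.15
Sum: 7.65 + 49.2 + 6.15 = 63

63 GJ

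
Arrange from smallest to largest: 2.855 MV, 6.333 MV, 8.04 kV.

2.855 MV = 2855000 V
6.333 MV = 6333000 V
8.04 kV = 8040 V

8.04 kV < 2.855 MV < 6.333 MV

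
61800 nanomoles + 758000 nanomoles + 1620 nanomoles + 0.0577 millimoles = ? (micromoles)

In micromoles:
  61800 nanomoles = 61800 × 10^-3 micromoles = 61.8
  758000 nanomoles = 758000 × 10^-3 micromoles = 758
  1620 nanomoles = 1620 × 10^-3 micromoles = 1.62
  0.0577 millimoles = 0.0577 × 10^3 micromoles = 57.7
Sum: 61.8 + 758 + 1.62 + 57.7 = 879.12

879.12 micromoles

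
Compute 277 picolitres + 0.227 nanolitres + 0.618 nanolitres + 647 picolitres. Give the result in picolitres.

In picolitres:
  277 picolitres → 277
  0.227 nanolitres = 0.227 × 10^3 picolitres = 227
  0.618 nanolitres = 0.618 × 10^3 picolitres = 618
  647 picolitres → 647
Sum: 277 + 227 + 618 + 647 = 1769

1769 picolitres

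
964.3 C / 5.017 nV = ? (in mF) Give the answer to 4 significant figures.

192200000000000 mF

(964.3) / (5.017 × 10^-9) = 192.206 × 10^9 F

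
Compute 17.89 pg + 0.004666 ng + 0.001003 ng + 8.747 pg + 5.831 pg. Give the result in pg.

In pg:
  17.89 pg → 17.89
  0.004666 ng = 0.004666 × 10³ pg = 4.666
  0.001003 ng = 0.001003 × 10³ pg = 1.003
  8.747 pg → 8.747
  5.831 pg → 5.831
Sum: 17.89 + 4.666 + 1.003 + 8.747 + 5.831 = 38.137

38.137 pg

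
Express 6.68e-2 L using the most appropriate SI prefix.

66.8 mL

= 66.8e-3 L; 1e-3 is milli.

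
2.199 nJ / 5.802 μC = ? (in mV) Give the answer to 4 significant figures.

0.3790 mV

(2.199 × 10⁻⁹) / (5.802 × 10⁻⁶) = 0.379007 × 10⁻³ V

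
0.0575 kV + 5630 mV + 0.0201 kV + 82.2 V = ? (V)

In V:
  0.0575 kV = 0.0575e3 V = 57.5
  5630 mV = 5630e-3 V = 5.63
  0.0201 kV = 0.0201e3 V = 20.1
  82.2 V → 82.2
Sum: 57.5 + 5.63 + 20.1 + 82.2 = 165.43

165.43 V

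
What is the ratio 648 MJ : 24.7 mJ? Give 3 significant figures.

26200000000

(648 × 10^6) / (24.7 × 10^-3) = 26.23 × 10^9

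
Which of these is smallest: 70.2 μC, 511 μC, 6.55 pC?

6.55 pC

70.2 μC = 0.0000702 C
511 μC = 0.000511 C
6.55 pC = 0.00000000000655 C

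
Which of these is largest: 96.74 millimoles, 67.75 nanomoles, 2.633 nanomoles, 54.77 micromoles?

96.74 millimoles = 0.09674 moles
67.75 nanomoles = 0.00000006775 moles
2.633 nanomoles = 0.000000002633 moles
54.77 micromoles = 0.00005477 moles

96.74 millimoles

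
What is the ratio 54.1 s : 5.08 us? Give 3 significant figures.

(54.1) / (5.08 × 10⁻⁶) = 10.65 × 10⁶

10600000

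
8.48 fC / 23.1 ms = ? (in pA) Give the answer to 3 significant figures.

(8.48 × 10^-15) / (23.1 × 10^-3) = 0.3671 × 10^-12 A

0.367 pA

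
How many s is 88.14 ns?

nano = 10⁻⁹, (no prefix) = 10⁰; factor is 10⁻⁹.
88.14 × 10⁻⁹ = 0.00000008814

0.00000008814 s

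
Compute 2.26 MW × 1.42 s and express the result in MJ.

3.2092 MJ

2.26 × 10⁶ × 1.42 = 3.2092 × 10⁶ J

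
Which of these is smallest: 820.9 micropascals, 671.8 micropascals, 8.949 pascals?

820.9 micropascals = 0.0008209 pascals
671.8 micropascals = 0.0006718 pascals
8.949 pascals = 8.949 pascals

671.8 micropascals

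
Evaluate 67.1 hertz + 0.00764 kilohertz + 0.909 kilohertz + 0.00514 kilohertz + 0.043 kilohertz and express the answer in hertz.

1031.88 hertz

In hertz:
  67.1 hertz → 67.1
  0.00764 kilohertz = 0.00764e3 hertz = 7.64
  0.909 kilohertz = 0.909e3 hertz = 909
  0.00514 kilohertz = 0.00514e3 hertz = 5.14
  0.043 kilohertz = 0.043e3 hertz = 43
Sum: 67.1 + 7.64 + 909 + 5.14 + 43 = 1031.88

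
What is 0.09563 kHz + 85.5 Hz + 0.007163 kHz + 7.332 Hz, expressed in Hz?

In Hz:
  0.09563 kHz = 0.09563e3 Hz = 95.63
  85.5 Hz → 85.5
  0.007163 kHz = 0.007163e3 Hz = 7.163
  7.332 Hz → 7.332
Sum: 95.63 + 85.5 + 7.163 + 7.332 = 195.625

195.625 Hz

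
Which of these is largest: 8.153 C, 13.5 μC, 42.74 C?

8.153 C = 8.153 C
13.5 μC = 0.0000135 C
42.74 C = 42.74 C

42.74 C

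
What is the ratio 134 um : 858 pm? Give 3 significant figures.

(134 × 10^-6) / (858 × 10^-12) = 0.1562 × 10^6

156000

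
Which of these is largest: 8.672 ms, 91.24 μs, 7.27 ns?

8.672 ms

8.672 ms = 0.008672 s
91.24 μs = 0.00009124 s
7.27 ns = 0.00000000727 s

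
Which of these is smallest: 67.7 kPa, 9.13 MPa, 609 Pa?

67.7 kPa = 67700 Pa
9.13 MPa = 9130000 Pa
609 Pa = 609 Pa

609 Pa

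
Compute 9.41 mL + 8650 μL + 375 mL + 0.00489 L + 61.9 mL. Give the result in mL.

In mL:
  9.41 mL → 9.41
  8650 μL = 8650 × 10⁻³ mL = 8.65
  375 mL → 375
  0.00489 L = 0.00489 × 10³ mL = 4.89
  61.9 mL → 61.9
Sum: 9.41 + 8.65 + 375 + 4.89 + 61.9 = 459.85

459.85 mL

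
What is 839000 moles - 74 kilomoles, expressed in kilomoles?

In kilomoles:
  839000 moles = 839000e-3 kilomoles = 839
  74 kilomoles → 74
Difference: 839 - 74 = 765

765 kilomoles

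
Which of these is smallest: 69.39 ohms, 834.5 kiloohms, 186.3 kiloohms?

69.39 ohms

69.39 ohms = 69.39 ohms
834.5 kiloohms = 834500 ohms
186.3 kiloohms = 186300 ohms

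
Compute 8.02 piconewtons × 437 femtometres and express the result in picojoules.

8.02e-12 × 437e-15 = 3504.74e-27 J

0.00000000000350474 picojoules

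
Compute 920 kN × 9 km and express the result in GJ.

8.28 GJ

920 × 10^3 × 9 × 10^3 = 8280 × 10^6 J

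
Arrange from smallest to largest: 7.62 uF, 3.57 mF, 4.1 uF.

4.1 uF < 7.62 uF < 3.57 mF

7.62 uF = 0.00000762 F
3.57 mF = 0.00357 F
4.1 uF = 0.0000041 F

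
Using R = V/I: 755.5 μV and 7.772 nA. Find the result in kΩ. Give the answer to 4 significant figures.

97.21 kΩ

(755.5 × 10⁻⁶) / (7.772 × 10⁻⁹) = 97.2079 × 10³ Ω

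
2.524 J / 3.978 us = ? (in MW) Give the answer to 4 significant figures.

(2.524) / (3.978 × 10^-6) = 0.63449 × 10^6 W

0.6345 MW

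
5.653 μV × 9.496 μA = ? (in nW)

0.053680888 nW

5.653 × 10^-6 × 9.496 × 10^-6 = 53.680888 × 10^-12 W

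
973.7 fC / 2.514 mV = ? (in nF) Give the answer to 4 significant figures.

(973.7e-15) / (2.514e-3) = 387.311e-12 F

0.3873 nF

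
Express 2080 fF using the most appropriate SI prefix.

2.08 pF

= 2.08 × 10⁻¹² F; 10⁻¹² is pico.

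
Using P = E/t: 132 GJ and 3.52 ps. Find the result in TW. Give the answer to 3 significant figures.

37500000000 TW

(132e9) / (3.52e-12) = 37.5e21 W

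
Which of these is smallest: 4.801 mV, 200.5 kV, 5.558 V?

4.801 mV

4.801 mV = 0.004801 V
200.5 kV = 200500 V
5.558 V = 5.558 V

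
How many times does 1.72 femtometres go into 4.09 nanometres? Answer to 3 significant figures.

2380000

(4.09e-9) / (1.72e-15) = 2.378e6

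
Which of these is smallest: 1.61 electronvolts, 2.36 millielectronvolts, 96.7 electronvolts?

1.61 electronvolts = 1.61 electronvolts
2.36 millielectronvolts = 0.00236 electronvolts
96.7 electronvolts = 96.7 electronvolts

2.36 millielectronvolts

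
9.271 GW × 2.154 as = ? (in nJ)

19.969734 nJ

9.271 × 10⁹ × 2.154 × 10⁻¹⁸ = 19.969734 × 10⁻⁹ J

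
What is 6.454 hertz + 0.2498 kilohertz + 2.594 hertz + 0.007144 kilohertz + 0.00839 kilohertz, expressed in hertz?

In hertz:
  6.454 hertz → 6.454
  0.2498 kilohertz = 0.2498 × 10^3 hertz = 249.8
  2.594 hertz → 2.594
  0.007144 kilohertz = 0.007144 × 10^3 hertz = 7.144
  0.00839 kilohertz = 0.00839 × 10^3 hertz = 8.39
Sum: 6.454 + 249.8 + 2.594 + 7.144 + 8.39 = 274.382

274.382 hertz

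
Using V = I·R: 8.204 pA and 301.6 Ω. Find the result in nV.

2.4743264 nV

8.204 × 10^-12 × 301.6 = 2474.3264 × 10^-12 V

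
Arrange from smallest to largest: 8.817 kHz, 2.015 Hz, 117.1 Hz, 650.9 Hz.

2.015 Hz < 117.1 Hz < 650.9 Hz < 8.817 kHz

8.817 kHz = 8817 Hz
2.015 Hz = 2.015 Hz
117.1 Hz = 117.1 Hz
650.9 Hz = 650.9 Hz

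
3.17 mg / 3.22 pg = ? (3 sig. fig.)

(3.17 × 10⁻³) / (3.22 × 10⁻¹²) = 0.9845 × 10⁹

984000000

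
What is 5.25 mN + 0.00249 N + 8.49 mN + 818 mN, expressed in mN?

In mN:
  5.25 mN → 5.25
  0.00249 N = 0.00249 × 10³ mN = 2.49
  8.49 mN → 8.49
  818 mN → 818
Sum: 5.25 + 2.49 + 8.49 + 818 = 834.23

834.23 mN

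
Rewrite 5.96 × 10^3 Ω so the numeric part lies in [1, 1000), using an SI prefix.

5.96 kΩ

= 5.96 × 10^3 Ω; 10^3 is kilo.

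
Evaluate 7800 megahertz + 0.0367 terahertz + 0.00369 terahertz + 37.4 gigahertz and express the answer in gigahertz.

85.59 gigahertz

In gigahertz:
  7800 megahertz = 7800e-3 gigahertz = 7.8
  0.0367 terahertz = 0.0367e3 gigahertz = 36.7
  0.00369 terahertz = 0.00369e3 gigahertz = 3.69
  37.4 gigahertz → 37.4
Sum: 7.8 + 36.7 + 3.69 + 37.4 = 85.59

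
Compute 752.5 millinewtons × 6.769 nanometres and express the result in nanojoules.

752.5 × 10^-3 × 6.769 × 10^-9 = 5093.6725 × 10^-12 J

5.0936725 nanojoules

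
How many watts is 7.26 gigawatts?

7260000000 watts

giga = 1e9, (no prefix) = 1e0; factor is 1e9.
7.26 × 1e9 = 7260000000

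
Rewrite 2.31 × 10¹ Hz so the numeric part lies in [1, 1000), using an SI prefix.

23.1 Hz

= 23.1 Hz; mantissa already in [1, 1000).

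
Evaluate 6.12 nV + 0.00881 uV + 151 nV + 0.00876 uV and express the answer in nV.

In nV:
  6.12 nV → 6.12
  0.00881 uV = 0.00881 × 10^3 nV = 8.81
  151 nV → 151
  0.00876 uV = 0.00876 × 10^3 nV = 8.76
Sum: 6.12 + 8.81 + 151 + 8.76 = 174.69

174.69 nV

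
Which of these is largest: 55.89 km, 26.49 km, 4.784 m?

55.89 km = 55890 m
26.49 km = 26490 m
4.784 m = 4.784 m

55.89 km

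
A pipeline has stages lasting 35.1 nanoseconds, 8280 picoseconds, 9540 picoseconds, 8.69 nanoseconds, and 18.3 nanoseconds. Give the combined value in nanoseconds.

In nanoseconds:
  35.1 nanoseconds → 35.1
  8280 picoseconds = 8280 × 10^-3 nanoseconds = 8.28
  9540 picoseconds = 9540 × 10^-3 nanoseconds = 9.54
  8.69 nanoseconds → 8.69
  18.3 nanoseconds → 18.3
Sum: 35.1 + 8.28 + 9.54 + 8.69 + 18.3 = 79.91

79.91 nanoseconds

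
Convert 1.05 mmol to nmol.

milli = 10⁻³, nano = 10⁻⁹; factor is 10⁶.
1.05 × 10⁶ = 1050000

1050000 nmol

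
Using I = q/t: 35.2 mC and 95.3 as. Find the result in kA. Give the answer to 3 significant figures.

369000000000 kA

(35.2 × 10^-3) / (95.3 × 10^-18) = 0.36936 × 10^15 A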